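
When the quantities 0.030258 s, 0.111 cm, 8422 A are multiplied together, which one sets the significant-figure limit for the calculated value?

0.111 cm

0.030258 s → 5 s.f.; 0.111 cm → 3 s.f.; 8422 A → 4 s.f.
The fewest is 3 significant figures, from 0.111 cm.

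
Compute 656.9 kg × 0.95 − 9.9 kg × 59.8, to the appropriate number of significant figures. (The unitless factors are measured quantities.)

656.9 × 0.95 = 624.055 → 6.2 × 10² kg (2 s.f., last digit at the 10^1 place).
9.9 × 59.8 = 592.02 → 5.9 × 10² kg (2 s.f., last digit at the 10^1 place).
Difference: 32.035 kg; keep the coarser place, 10^1.
Result: 3 × 10¹ kg.

3 × 10¹ kg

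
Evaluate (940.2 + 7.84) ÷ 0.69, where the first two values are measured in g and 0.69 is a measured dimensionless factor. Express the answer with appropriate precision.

1.4 × 10³ g

940.2 g + 7.84 g = 948.04 g; the sum is limited to 1 decimal place (4 s.f.).
Carrying full precision, 948.04 ÷ 0.69 = 1373.97101449… g; 0.69 has 2 s.f., so the result keeps min(4, 2) = 2 s.f.
Rounded to 2 significant figures: 1.4 × 10³ g.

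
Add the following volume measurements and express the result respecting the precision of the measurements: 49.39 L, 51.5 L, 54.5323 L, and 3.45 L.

158.9 L

49.39 L + 51.5 L + 54.5323 L + 3.45 L = 158.8723 L.
Addition/subtraction keeps the fewest decimal places: 49.39 → 2 decimal places, 51.5 → 1 decimal place, 54.5323 → 4 decimal places, 3.45 → 2 decimal places; limit is 1.
Rounded to 1 decimal place: 158.9 L.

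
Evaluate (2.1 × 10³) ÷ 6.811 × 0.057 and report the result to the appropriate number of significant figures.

18

(2.1 × 10³) ÷ 6.811 × 0.057 = 17.5745118191…
Multiplication/division keeps the fewest significant figures: 2.1 × 10³ → 2 s.f., 6.811 → 4 s.f., 0.057 → 2 s.f.; limit is 2.
Rounded to 2 significant figures: 18.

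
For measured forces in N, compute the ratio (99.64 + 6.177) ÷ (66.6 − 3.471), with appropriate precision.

99.64 + 6.177 = 105.817, limited to 2 d.p. → 5 s.f.; 66.6 − 3.471 = 63.129, limited to 1 d.p. → 3 s.f.
Carrying full precision, 105.817 ÷ 63.129 = 1.67620269607…; keep min(5, 3) = 3 s.f.
Rounded to 3 significant figures: 1.68.

1.68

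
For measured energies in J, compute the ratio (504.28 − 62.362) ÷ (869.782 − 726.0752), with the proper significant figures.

3.0751

504.28 − 62.362 = 441.918, limited to 2 d.p. → 5 s.f.; 869.782 − 726.0752 = 143.7068, limited to 3 d.p. → 6 s.f.
Carrying full precision, 441.918 ÷ 143.7068 = 3.07513631923…; keep min(5, 6) = 5 s.f.
Rounded to 5 significant figures: 3.0751.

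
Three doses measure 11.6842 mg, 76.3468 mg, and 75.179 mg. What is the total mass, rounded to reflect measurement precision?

163.210 mg

11.6842 mg + 76.3468 mg + 75.179 mg = 163.2100 mg.
Addition/subtraction keeps the fewest decimal places: 11.6842 → 4 decimal places, 76.3468 → 4 decimal places, 75.179 → 3 decimal places; limit is 3.
Rounded to 3 decimal places: 163.210 mg.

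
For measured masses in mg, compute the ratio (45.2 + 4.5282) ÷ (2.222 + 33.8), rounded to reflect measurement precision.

1.38

45.2 + 4.5282 = 49.7282, limited to 1 d.p. → 3 s.f.; 2.222 + 33.8 = 36.022, limited to 1 d.p. → 3 s.f.
Carrying full precision, 49.7282 ÷ 36.022 = 1.3804952529…; keep min(3, 3) = 3 s.f.
Rounded to 3 significant figures: 1.38.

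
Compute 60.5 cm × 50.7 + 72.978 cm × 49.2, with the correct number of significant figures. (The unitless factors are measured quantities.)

6.66 × 10³ cm

60.5 × 50.7 = 3067.35 → 3.07 × 10³ cm (3 s.f., last digit at the 10^1 place).
72.978 × 49.2 = 3590.5176 → 3.59 × 10³ cm (3 s.f., last digit at the 10^1 place).
Sum: 6657.8676 cm; keep the coarser place, 10^1.
Result: 6.66 × 10³ cm.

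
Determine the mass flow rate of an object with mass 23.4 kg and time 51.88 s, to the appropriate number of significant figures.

mass flow rate = 23.4 kg ÷ 51.88 s = 0.451040863531… kg/s.
23.4 has 3 significant figures; 51.88 has 4.
Division/multiplication keeps the fewest: 3 significant figures.
Rounded: 0.451 kg/s.

0.451 kg/s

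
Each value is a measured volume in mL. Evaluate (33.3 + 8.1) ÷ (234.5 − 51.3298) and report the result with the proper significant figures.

0.226

33.3 + 8.1 = 41.4, limited to 1 d.p. → 3 s.f.; 234.5 − 51.3298 = 183.1702, limited to 1 d.p. → 4 s.f.
Carrying full precision, 41.4 ÷ 183.1702 = 0.226019297899…; keep min(3, 4) = 3 s.f.
Rounded to 3 significant figures: 0.226.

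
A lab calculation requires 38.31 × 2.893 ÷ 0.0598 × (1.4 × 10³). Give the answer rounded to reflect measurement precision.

2.6 × 10⁶

38.31 × 2.893 ÷ 0.0598 × (1.4 × 10³) = 2594701.70569…
Multiplication/division keeps the fewest significant figures: 38.31 → 4 s.f., 2.893 → 4 s.f., 0.0598 → 3 s.f., 1.4 × 10³ → 2 s.f.; limit is 2.
Rounded to 2 significant figures: 2.6 × 10⁶.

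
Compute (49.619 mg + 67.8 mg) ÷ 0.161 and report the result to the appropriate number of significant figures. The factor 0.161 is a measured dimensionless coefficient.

729 mg

49.619 mg + 67.8 mg = 117.419 mg; the sum is limited to 1 decimal place (4 s.f.).
Carrying full precision, 117.419 ÷ 0.161 = 729.310559006… mg; 0.161 has 3 s.f., so the result keeps min(4, 3) = 3 s.f.
Rounded to 3 significant figures: 729 mg.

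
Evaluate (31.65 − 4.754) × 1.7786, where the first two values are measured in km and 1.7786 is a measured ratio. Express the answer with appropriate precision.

31.65 km − 4.754 km = 26.896 km; the difference is limited to 2 decimal places (4 s.f.).
Carrying full precision, 26.896 × 1.7786 = 47.8372256 km; 1.7786 has 5 s.f., so the result keeps min(4, 5) = 4 s.f.
Rounded to 4 significant figures: 47.84 km.

47.84 km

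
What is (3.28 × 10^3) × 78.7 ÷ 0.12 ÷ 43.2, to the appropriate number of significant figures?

(3.28 × 10^3) × 78.7 ÷ 0.12 ÷ 43.2 = 49794.7530864…
Multiplication/division keeps the fewest significant figures: 3.28 × 10^3 → 3 s.f., 78.7 → 3 s.f., 0.12 → 2 s.f., 43.2 → 3 s.f.; limit is 2.
Rounded to 2 significant figures: 5.0 × 10^4.

5.0 × 10^4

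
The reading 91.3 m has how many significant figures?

3

91.3: every digit is nonzero and significant.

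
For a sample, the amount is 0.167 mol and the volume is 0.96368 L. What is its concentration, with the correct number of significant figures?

0.173 mol/L

concentration = 0.167 mol ÷ 0.96368 L = 0.173294039515… mol/L.
0.167 has 3 significant figures; 0.96368 has 5.
Division/multiplication keeps the fewest: 3 significant figures.
Rounded: 0.173 mol/L.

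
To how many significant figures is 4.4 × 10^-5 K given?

4.4 × 10^-5: in scientific notation every digit of the coefficient is significant.

2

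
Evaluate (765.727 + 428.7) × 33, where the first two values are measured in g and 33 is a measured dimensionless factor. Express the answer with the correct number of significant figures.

765.727 g + 428.7 g = 1194.427 g; the sum is limited to 1 decimal place (5 s.f.).
Carrying full precision, 1194.427 × 33 = 39416.091 g; 33 has 2 s.f., so the result keeps min(5, 2) = 2 s.f.
Rounded to 2 significant figures: 3.9 × 10^4 g.

3.9 × 10^4 g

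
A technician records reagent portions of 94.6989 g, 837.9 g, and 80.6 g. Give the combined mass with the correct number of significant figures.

94.6989 g + 837.9 g + 80.6 g = 1013.1989 g.
Addition/subtraction keeps the fewest decimal places: 94.6989 → 4 decimal places, 837.9 → 1 decimal place, 80.6 → 1 decimal place; limit is 1.
Rounded to 1 decimal place: 1013.2 g.

1013.2 g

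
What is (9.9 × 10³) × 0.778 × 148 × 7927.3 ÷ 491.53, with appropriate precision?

(9.9 × 10³) × 0.778 × 148 × 7927.3 ÷ 491.53 = 18384497.8107…
Multiplication/division keeps the fewest significant figures: 9.9 × 10³ → 2 s.f., 0.778 → 3 s.f., 148 → 3 s.f., 7927.3 → 5 s.f., 491.53 → 5 s.f.; limit is 2.
Rounded to 2 significant figures: 1.8 × 10⁷.

1.8 × 10⁷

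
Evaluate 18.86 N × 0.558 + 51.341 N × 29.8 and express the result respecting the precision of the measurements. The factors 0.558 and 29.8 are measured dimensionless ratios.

1.54 × 10^3 N

18.86 × 0.558 = 10.52388 → 10.5 N (3 s.f., last digit at the 10^-1 place).
51.341 × 29.8 = 1529.9618 → 1.53 × 10^3 N (3 s.f., last digit at the 10^1 place).
Sum: 1540.48568 N; keep the coarser place, 10^1.
Result: 1.54 × 10^3 N.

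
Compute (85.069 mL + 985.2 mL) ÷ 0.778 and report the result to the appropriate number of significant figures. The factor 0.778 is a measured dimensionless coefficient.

85.069 mL + 985.2 mL = 1070.269 mL; the sum is limited to 1 decimal place (5 s.f.).
Carrying full precision, 1070.269 ÷ 0.778 = 1375.66709512… mL; 0.778 has 3 s.f., so the result keeps min(5, 3) = 3 s.f.
Rounded to 3 significant figures: 1.38 × 10^3 mL.

1.38 × 10^3 mL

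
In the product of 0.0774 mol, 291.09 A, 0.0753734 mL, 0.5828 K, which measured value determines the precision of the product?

0.0774 mol → 3 s.f.; 291.09 A → 5 s.f.; 0.0753734 mL → 6 s.f.; 0.5828 K → 4 s.f.
The fewest is 3 significant figures, from 0.0774 mol.

0.0774 mol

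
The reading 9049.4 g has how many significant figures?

5

9049.4: zeros between nonzero digits are significant.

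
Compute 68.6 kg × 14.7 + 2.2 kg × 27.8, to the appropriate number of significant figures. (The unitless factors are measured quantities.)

1.07 × 10^3 kg

68.6 × 14.7 = 1008.42 → 1.01 × 10^3 kg (3 s.f., last digit at the 10^1 place).
2.2 × 27.8 = 61.16 → 61 kg (2 s.f., last digit at the 10^0 place).
Sum: 1069.58 kg; keep the coarser place, 10^1.
Result: 1.07 × 10^3 kg.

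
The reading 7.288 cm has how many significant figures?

7.288: every digit is nonzero and significant.

4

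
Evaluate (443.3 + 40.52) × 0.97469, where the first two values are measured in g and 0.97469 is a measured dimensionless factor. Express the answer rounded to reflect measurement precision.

4.716 × 10^2 g

443.3 g + 40.52 g = 483.82 g; the sum is limited to 1 decimal place (4 s.f.).
Carrying full precision, 483.82 × 0.97469 = 471.5745158 g; 0.97469 has 5 s.f., so the result keeps min(4, 5) = 4 s.f.
Rounded to 4 significant figures: 4.716 × 10^2 g.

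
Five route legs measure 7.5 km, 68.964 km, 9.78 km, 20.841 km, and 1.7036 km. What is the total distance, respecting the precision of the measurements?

108.8 km

7.5 km + 68.964 km + 9.78 km + 20.841 km + 1.7036 km = 108.7886 km.
Addition/subtraction keeps the fewest decimal places: 7.5 → 1 decimal place, 68.964 → 3 decimal places, 9.78 → 2 decimal places, 20.841 → 3 decimal places, 1.7036 → 4 decimal places; limit is 1.
Rounded to 1 decimal place: 108.8 km.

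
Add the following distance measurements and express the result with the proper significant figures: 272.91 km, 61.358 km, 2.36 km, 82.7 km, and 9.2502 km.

272.91 km + 61.358 km + 2.36 km + 82.7 km + 9.2502 km = 428.5782 km.
Addition/subtraction keeps the fewest decimal places: 272.91 → 2 decimal places, 61.358 → 3 decimal places, 2.36 → 2 decimal places, 82.7 → 1 decimal place, 9.2502 → 4 decimal places; limit is 1.
Rounded to 1 decimal place: 428.6 km.

428.6 km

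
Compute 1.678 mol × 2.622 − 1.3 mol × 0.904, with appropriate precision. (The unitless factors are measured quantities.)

3.2 mol

1.678 × 2.622 = 4.399716 → 4.400 mol (4 s.f., last digit at the 10^-3 place).
1.3 × 0.904 = 1.1752 → 1.2 mol (2 s.f., last digit at the 10^-1 place).
Difference: 3.224516 mol; keep the coarser place, 10^-1.
Result: 3.2 mol.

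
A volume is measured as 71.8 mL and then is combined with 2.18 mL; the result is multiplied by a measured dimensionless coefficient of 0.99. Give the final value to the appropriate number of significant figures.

71.8 mL + 2.18 mL = 73.98 mL; the sum is limited to 1 decimal place (3 s.f.).
Carrying full precision, 73.98 × 0.99 = 73.2402 mL; 0.99 has 2 s.f., so the result keeps min(3, 2) = 2 s.f.
Rounded to 2 significant figures: 73 mL.

73 mL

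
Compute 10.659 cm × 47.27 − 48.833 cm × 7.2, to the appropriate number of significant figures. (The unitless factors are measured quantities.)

10.659 × 47.27 = 503.85093 → 503.9 cm (4 s.f., last digit at the 10^-1 place).
48.833 × 7.2 = 351.5976 → 3.5 × 10^2 cm (2 s.f., last digit at the 10^1 place).
Difference: 152.25333 cm; keep the coarser place, 10^1.
Result: 1.5 × 10^2 cm.

1.5 × 10^2 cm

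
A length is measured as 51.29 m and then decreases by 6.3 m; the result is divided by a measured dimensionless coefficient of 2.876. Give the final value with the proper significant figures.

51.29 m − 6.3 m = 44.99 m; the difference is limited to 1 decimal place (3 s.f.).
Carrying full precision, 44.99 ÷ 2.876 = 15.6432545202… m; 2.876 has 4 s.f., so the result keeps min(3, 4) = 3 s.f.
Rounded to 3 significant figures: 15.6 m.

15.6 m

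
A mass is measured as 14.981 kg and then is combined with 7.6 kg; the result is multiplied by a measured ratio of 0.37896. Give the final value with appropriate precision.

8.56 kg

14.981 kg + 7.6 kg = 22.581 kg; the sum is limited to 1 decimal place (3 s.f.).
Carrying full precision, 22.581 × 0.37896 = 8.55729576 kg; 0.37896 has 5 s.f., so the result keeps min(3, 5) = 3 s.f.
Rounded to 3 significant figures: 8.56 kg.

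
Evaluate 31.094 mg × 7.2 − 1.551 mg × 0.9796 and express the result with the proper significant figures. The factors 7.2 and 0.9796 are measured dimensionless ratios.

2.2 × 10² mg

31.094 × 7.2 = 223.8768 → 2.2 × 10² mg (2 s.f., last digit at the 10^1 place).
1.551 × 0.9796 = 1.5193596 → 1.519 mg (4 s.f., last digit at the 10^-3 place).
Difference: 222.3574404 mg; keep the coarser place, 10^1.
Result: 2.2 × 10² mg.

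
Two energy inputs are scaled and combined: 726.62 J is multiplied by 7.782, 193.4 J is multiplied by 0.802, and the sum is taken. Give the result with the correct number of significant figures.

726.62 × 7.782 = 5654.55684 → 5655 J (4 s.f., last digit at the 10^0 place).
193.4 × 0.802 = 155.1068 → 155 J (3 s.f., last digit at the 10^0 place).
Sum: 5809.66364 J; keep the coarser place, 10^0.
Result: 5810. J.

5810. J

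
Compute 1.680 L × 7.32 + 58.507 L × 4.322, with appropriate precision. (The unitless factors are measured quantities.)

1.680 × 7.32 = 12.2976 → 12.3 L (3 s.f., last digit at the 10^-1 place).
58.507 × 4.322 = 252.867254 → 252.9 L (4 s.f., last digit at the 10^-1 place).
Sum: 265.164854 L; keep the coarser place, 10^-1.
Result: 265.2 L.

265.2 L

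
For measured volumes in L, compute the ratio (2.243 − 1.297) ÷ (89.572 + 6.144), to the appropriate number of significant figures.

2.243 − 1.297 = 0.946, limited to 3 d.p. → 3 s.f.; 89.572 + 6.144 = 95.716, limited to 3 d.p. → 5 s.f.
Carrying full precision, 0.946 ÷ 95.716 = 0.00988340507334…; keep min(3, 5) = 3 s.f.
Rounded to 3 significant figures: 0.00988.

0.00988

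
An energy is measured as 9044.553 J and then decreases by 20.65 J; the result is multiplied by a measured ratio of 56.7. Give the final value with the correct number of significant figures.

5.12 × 10^5 J

9044.553 J − 20.65 J = 9023.903 J; the difference is limited to 2 decimal places (6 s.f.).
Carrying full precision, 9023.903 × 56.7 = 511655.3001 J; 56.7 has 3 s.f., so the result keeps min(6, 3) = 3 s.f.
Rounded to 3 significant figures: 5.12 × 10^5 J.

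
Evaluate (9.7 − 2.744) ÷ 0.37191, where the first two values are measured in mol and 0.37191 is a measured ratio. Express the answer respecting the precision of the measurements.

9.7 mol − 2.744 mol = 6.956 mol; the difference is limited to 1 decimal place (2 s.f.).
Carrying full precision, 6.956 ÷ 0.37191 = 18.7034497594… mol; 0.37191 has 5 s.f., so the result keeps min(2, 5) = 2 s.f.
Rounded to 2 significant figures: 19 mol.

19 mol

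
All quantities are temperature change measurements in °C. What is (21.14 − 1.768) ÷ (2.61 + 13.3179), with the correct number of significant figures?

21.14 − 1.768 = 19.372, limited to 2 d.p. → 4 s.f.; 2.61 + 13.3179 = 15.9279, limited to 2 d.p. → 4 s.f.
Carrying full precision, 19.372 ÷ 15.9279 = 1.21623063932…; keep min(4, 4) = 4 s.f.
Rounded to 4 significant figures: 1.216.

1.216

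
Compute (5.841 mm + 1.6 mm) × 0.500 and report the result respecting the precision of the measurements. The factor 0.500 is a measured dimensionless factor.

3.7 mm

5.841 mm + 1.6 mm = 7.441 mm; the sum is limited to 1 decimal place (2 s.f.).
Carrying full precision, 7.441 × 0.500 = 3.7205 mm; 0.500 has 3 s.f., so the result keeps min(2, 3) = 2 s.f.
Rounded to 2 significant figures: 3.7 mm.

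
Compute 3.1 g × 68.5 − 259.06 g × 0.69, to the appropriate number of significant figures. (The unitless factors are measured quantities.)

3.1 × 68.5 = 212.35 → 2.1 × 10^2 g (2 s.f., last digit at the 10^1 place).
259.06 × 0.69 = 178.7514 → 1.8 × 10^2 g (2 s.f., last digit at the 10^1 place).
Difference: 33.5986 g; keep the coarser place, 10^1.
Result: 3 × 10^1 g.

3 × 10^1 g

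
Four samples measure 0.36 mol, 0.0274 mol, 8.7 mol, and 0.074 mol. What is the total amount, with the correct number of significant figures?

9.2 mol

0.36 mol + 0.0274 mol + 8.7 mol + 0.074 mol = 9.1614 mol.
Addition/subtraction keeps the fewest decimal places: 0.36 → 2 decimal places, 0.0274 → 4 decimal places, 8.7 → 1 decimal place, 0.074 → 3 decimal places; limit is 1.
Rounded to 1 decimal place: 9.2 mol.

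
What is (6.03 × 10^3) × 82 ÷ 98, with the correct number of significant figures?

5.0 × 10^3

(6.03 × 10^3) × 82 ÷ 98 = 5045.51020408…
Multiplication/division keeps the fewest significant figures: 6.03 × 10^3 → 3 s.f., 82 → 2 s.f., 98 → 2 s.f.; limit is 2.
Rounded to 2 significant figures: 5.0 × 10^3.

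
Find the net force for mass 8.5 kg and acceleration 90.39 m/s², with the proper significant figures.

7.7 × 10^2 N

net force = 8.5 kg × 90.39 m/s² = 768.315 N.
8.5 has 2 significant figures; 90.39 has 4.
Division/multiplication keeps the fewest: 2 significant figures.
Rounded: 7.7 × 10^2 N.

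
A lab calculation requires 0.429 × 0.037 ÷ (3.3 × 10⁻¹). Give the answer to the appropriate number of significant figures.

0.048

0.429 × 0.037 ÷ (3.3 × 10⁻¹) = 0.0481
Multiplication/division keeps the fewest significant figures: 0.429 → 3 s.f., 0.037 → 2 s.f., 3.3 × 10⁻¹ → 2 s.f.; limit is 2.
Rounded to 2 significant figures: 0.048.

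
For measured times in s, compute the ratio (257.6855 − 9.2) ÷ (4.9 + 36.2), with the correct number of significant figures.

257.6855 − 9.2 = 248.4855, limited to 1 d.p. → 4 s.f.; 4.9 + 36.2 = 41.1, limited to 1 d.p. → 3 s.f.
Carrying full precision, 248.4855 ÷ 41.1 = 6.04587591241…; keep min(4, 3) = 3 s.f.
Rounded to 3 significant figures: 6.05.

6.05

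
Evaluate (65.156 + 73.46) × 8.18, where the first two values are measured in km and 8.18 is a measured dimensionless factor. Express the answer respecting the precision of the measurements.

65.156 km + 73.46 km = 138.616 km; the sum is limited to 2 decimal places (5 s.f.).
Carrying full precision, 138.616 × 8.18 = 1133.87888 km; 8.18 has 3 s.f., so the result keeps min(5, 3) = 3 s.f.
Rounded to 3 significant figures: 1.13 × 10³ km.

1.13 × 10³ km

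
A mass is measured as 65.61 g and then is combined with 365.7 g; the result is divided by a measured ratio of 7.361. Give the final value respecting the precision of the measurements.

58.59 g

65.61 g + 365.7 g = 431.31 g; the sum is limited to 1 decimal place (4 s.f.).
Carrying full precision, 431.31 ÷ 7.361 = 58.5939410406… g; 7.361 has 4 s.f., so the result keeps min(4, 4) = 4 s.f.
Rounded to 4 significant figures: 58.59 g.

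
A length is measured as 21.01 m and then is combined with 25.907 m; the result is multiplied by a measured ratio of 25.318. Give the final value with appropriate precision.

21.01 m + 25.907 m = 46.917 m; the sum is limited to 2 decimal places (4 s.f.).
Carrying full precision, 46.917 × 25.318 = 1187.844606 m; 25.318 has 5 s.f., so the result keeps min(4, 5) = 4 s.f.
Rounded to 4 significant figures: 1188 m.

1188 m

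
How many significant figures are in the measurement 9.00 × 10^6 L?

9.00 × 10^6: in scientific notation every digit of the coefficient is significant.

3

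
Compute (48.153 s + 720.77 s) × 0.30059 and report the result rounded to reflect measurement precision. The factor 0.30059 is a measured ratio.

231.13 s

48.153 s + 720.77 s = 768.923 s; the sum is limited to 2 decimal places (5 s.f.).
Carrying full precision, 768.923 × 0.30059 = 231.13056457 s; 0.30059 has 5 s.f., so the result keeps min(5, 5) = 5 s.f.
Rounded to 5 significant figures: 231.13 s.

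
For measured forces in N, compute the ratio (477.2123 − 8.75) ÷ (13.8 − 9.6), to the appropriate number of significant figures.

477.2123 − 8.75 = 468.4623, limited to 2 d.p. → 5 s.f.; 13.8 − 9.6 = 4.2, limited to 1 d.p. → 2 s.f.
Carrying full precision, 468.4623 ÷ 4.2 = 111.538642857…; keep min(5, 2) = 2 s.f.
Rounded to 2 significant figures: 1.1 × 10².

1.1 × 10²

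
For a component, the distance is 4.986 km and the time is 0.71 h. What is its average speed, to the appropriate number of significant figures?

average speed = 4.986 km ÷ 0.71 h = 7.02253521127… km/h.
4.986 has 4 significant figures; 0.71 has 2.
Division/multiplication keeps the fewest: 2 significant figures.
Rounded: 7.0 km/h.

7.0 km/h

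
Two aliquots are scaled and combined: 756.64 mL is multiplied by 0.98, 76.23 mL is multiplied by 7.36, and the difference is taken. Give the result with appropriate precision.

756.64 × 0.98 = 741.5072 → 7.4 × 10² mL (2 s.f., last digit at the 10^1 place).
76.23 × 7.36 = 561.0528 → 561 mL (3 s.f., last digit at the 10^0 place).
Difference: 180.4544 mL; keep the coarser place, 10^1.
Result: 1.8 × 10² mL.

1.8 × 10² mL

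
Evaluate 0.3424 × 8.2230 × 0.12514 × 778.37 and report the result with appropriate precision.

274.2

0.3424 × 8.2230 × 0.12514 × 778.37 = 274.249778746…
Multiplication/division keeps the fewest significant figures: 0.3424 → 4 s.f., 8.2230 → 5 s.f., 0.12514 → 5 s.f., 778.37 → 5 s.f.; limit is 4.
Rounded to 4 significant figures: 274.2.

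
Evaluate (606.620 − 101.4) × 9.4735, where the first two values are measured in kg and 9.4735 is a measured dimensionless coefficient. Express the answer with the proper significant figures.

4786 kg

606.620 kg − 101.4 kg = 505.220 kg; the difference is limited to 1 decimal place (4 s.f.).
Carrying full precision, 505.220 × 9.4735 = 4786.20167 kg; 9.4735 has 5 s.f., so the result keeps min(4, 5) = 4 s.f.
Rounded to 4 significant figures: 4786 kg.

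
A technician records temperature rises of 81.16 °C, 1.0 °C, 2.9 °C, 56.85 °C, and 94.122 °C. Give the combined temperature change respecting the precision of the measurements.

81.16 °C + 1.0 °C + 2.9 °C + 56.85 °C + 94.122 °C = 236.032 °C.
Addition/subtraction keeps the fewest decimal places: 81.16 → 2 decimal places, 1.0 → 1 decimal place, 2.9 → 1 decimal place, 56.85 → 2 decimal places, 94.122 → 3 decimal places; limit is 1.
Rounded to 1 decimal place: 236.0 °C.

236.0 °C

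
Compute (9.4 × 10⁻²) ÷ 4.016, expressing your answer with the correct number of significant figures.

0.023

(9.4 × 10⁻²) ÷ 4.016 = 0.023406374502…
Multiplication/division keeps the fewest significant figures: 9.4 × 10⁻² → 2 s.f., 4.016 → 4 s.f.; limit is 2.
Rounded to 2 significant figures: 0.023.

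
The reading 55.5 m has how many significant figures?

3

55.5: every digit is nonzero and significant.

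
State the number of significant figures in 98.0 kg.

3

98.0: trailing zeros after a decimal point are significant.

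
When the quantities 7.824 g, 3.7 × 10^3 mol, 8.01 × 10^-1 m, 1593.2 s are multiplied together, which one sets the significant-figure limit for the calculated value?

7.824 g → 4 s.f.; 3.7 × 10^3 mol → 2 s.f.; 8.01 × 10^-1 m → 3 s.f.; 1593.2 s → 5 s.f.
The fewest is 2 significant figures, from 3.7 × 10^3 mol.

3.7 × 10^3 mol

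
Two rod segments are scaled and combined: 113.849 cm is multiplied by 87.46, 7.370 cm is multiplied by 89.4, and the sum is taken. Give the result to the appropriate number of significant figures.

113.849 × 87.46 = 9957.23354 → 9.957 × 10^3 cm (4 s.f., last digit at the 10^0 place).
7.370 × 89.4 = 658.878 → 659 cm (3 s.f., last digit at the 10^0 place).
Sum: 10616.11154 cm; keep the coarser place, 10^0.
Result: 10616 cm.

10616 cm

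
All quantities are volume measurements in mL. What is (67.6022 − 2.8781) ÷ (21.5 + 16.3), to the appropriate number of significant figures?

1.71

67.6022 − 2.8781 = 64.7241, limited to 4 d.p. → 6 s.f.; 21.5 + 16.3 = 37.8, limited to 1 d.p. → 3 s.f.
Carrying full precision, 64.7241 ÷ 37.8 = 1.71227777778…; keep min(6, 3) = 3 s.f.
Rounded to 3 significant figures: 1.71.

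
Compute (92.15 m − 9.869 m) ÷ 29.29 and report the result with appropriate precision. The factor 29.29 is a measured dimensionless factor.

92.15 m − 9.869 m = 82.281 m; the difference is limited to 2 decimal places (4 s.f.).
Carrying full precision, 82.281 ÷ 29.29 = 2.80918402185… m; 29.29 has 4 s.f., so the result keeps min(4, 4) = 4 s.f.
Rounded to 4 significant figures: 2.809 m.

2.809 m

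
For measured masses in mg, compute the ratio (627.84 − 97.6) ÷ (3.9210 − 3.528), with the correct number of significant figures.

1.35 × 10^3

627.84 − 97.6 = 530.24, limited to 1 d.p. → 4 s.f.; 3.9210 − 3.528 = 0.3930, limited to 3 d.p. → 3 s.f.
Carrying full precision, 530.24 ÷ 0.3930 = 1349.21119593…; keep min(4, 3) = 3 s.f.
Rounded to 3 significant figures: 1.35 × 10^3.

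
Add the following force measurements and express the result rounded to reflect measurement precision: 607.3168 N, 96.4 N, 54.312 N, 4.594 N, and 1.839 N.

764.5 N

607.3168 N + 96.4 N + 54.312 N + 4.594 N + 1.839 N = 764.4618 N.
Addition/subtraction keeps the fewest decimal places: 607.3168 → 4 decimal places, 96.4 → 1 decimal place, 54.312 → 3 decimal places, 4.594 → 3 decimal places, 1.839 → 3 decimal places; limit is 1.
Rounded to 1 decimal place: 764.5 N.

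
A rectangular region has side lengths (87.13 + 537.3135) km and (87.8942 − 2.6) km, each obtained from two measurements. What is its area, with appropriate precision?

5.33 × 10⁴ km²

87.13 + 537.3135 = 624.4435, limited to 2 d.p. → 5 s.f.; 87.8942 − 2.6 = 85.2942, limited to 1 d.p. → 3 s.f.
Carrying full precision, 624.4435 × 85.2942 = 53261.4087777; keep min(5, 3) = 3 s.f.
Rounded to 3 significant figures: 5.33 × 10⁴ km².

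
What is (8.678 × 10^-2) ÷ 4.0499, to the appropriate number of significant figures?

(8.678 × 10^-2) ÷ 4.0499 = 0.0214276895726…
Multiplication/division keeps the fewest significant figures: 8.678 × 10^-2 → 4 s.f., 4.0499 → 5 s.f.; limit is 4.
Rounded to 4 significant figures: 0.02143.

0.02143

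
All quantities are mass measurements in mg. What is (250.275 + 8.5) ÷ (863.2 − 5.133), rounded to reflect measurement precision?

0.3016

250.275 + 8.5 = 258.775, limited to 1 d.p. → 4 s.f.; 863.2 − 5.133 = 858.067, limited to 1 d.p. → 4 s.f.
Carrying full precision, 258.775 ÷ 858.067 = 0.301579014226…; keep min(4, 4) = 4 s.f.
Rounded to 4 significant figures: 0.3016.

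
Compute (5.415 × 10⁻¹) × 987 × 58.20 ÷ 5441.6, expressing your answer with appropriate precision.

(5.415 × 10⁻¹) × 987 × 58.20 ÷ 5441.6 = 5.7162601257…
Multiplication/division keeps the fewest significant figures: 5.415 × 10⁻¹ → 4 s.f., 987 → 3 s.f., 58.20 → 4 s.f., 5441.6 → 5 s.f.; limit is 3.
Rounded to 3 significant figures: 5.72.

5.72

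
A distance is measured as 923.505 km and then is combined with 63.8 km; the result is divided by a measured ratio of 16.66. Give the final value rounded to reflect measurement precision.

923.505 km + 63.8 km = 987.305 km; the sum is limited to 1 decimal place (4 s.f.).
Carrying full precision, 987.305 ÷ 16.66 = 59.2620048019… km; 16.66 has 4 s.f., so the result keeps min(4, 4) = 4 s.f.
Rounded to 4 significant figures: 59.26 km.

59.26 km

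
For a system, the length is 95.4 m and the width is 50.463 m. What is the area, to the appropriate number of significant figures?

4.81 × 10³ m²

area = 95.4 m × 50.463 m = 4814.1702 m².
95.4 has 3 significant figures; 50.463 has 5.
Division/multiplication keeps the fewest: 3 significant figures.
Rounded: 4.81 × 10³ m².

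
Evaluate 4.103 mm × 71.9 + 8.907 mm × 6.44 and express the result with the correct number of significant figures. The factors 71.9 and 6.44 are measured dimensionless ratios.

352 mm

4.103 × 71.9 = 295.0057 → 295 mm (3 s.f., last digit at the 10^0 place).
8.907 × 6.44 = 57.36108 → 57.4 mm (3 s.f., last digit at the 10^-1 place).
Sum: 352.36678 mm; keep the coarser place, 10^0.
Result: 352 mm.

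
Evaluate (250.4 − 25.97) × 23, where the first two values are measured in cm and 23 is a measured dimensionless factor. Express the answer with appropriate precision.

250.4 cm − 25.97 cm = 224.43 cm; the difference is limited to 1 decimal place (4 s.f.).
Carrying full precision, 224.43 × 23 = 5161.89 cm; 23 has 2 s.f., so the result keeps min(4, 2) = 2 s.f.
Rounded to 2 significant figures: 5.2 × 10^3 cm.

5.2 × 10^3 cm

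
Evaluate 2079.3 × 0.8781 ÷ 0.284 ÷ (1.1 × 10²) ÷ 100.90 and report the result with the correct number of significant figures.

2079.3 × 0.8781 ÷ 0.284 ÷ (1.1 × 10²) ÷ 100.90 = 0.579240526047…
Multiplication/division keeps the fewest significant figures: 2079.3 → 5 s.f., 0.8781 → 4 s.f., 0.284 → 3 s.f., 1.1 × 10² → 2 s.f., 100.90 → 5 s.f.; limit is 2.
Rounded to 2 significant figures: 0.58.

0.58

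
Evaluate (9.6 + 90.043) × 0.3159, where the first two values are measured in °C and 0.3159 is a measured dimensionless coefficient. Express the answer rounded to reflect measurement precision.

9.6 °C + 90.043 °C = 99.643 °C; the sum is limited to 1 decimal place (3 s.f.).
Carrying full precision, 99.643 × 0.3159 = 31.4772237 °C; 0.3159 has 4 s.f., so the result keeps min(3, 4) = 3 s.f.
Rounded to 3 significant figures: 31.5 °C.

31.5 °C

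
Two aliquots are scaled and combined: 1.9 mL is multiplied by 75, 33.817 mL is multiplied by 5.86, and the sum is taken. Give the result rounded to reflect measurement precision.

1.9 × 75 = 142.5 → 1.4 × 10² mL (2 s.f., last digit at the 10^1 place).
33.817 × 5.86 = 198.16762 → 198 mL (3 s.f., last digit at the 10^0 place).
Sum: 340.66762 mL; keep the coarser place, 10^1.
Result: 3.4 × 10² mL.

3.4 × 10² mL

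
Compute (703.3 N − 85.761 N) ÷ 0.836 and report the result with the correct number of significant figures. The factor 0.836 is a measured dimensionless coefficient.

703.3 N − 85.761 N = 617.539 N; the difference is limited to 1 decimal place (4 s.f.).
Carrying full precision, 617.539 ÷ 0.836 = 738.683014354… N; 0.836 has 3 s.f., so the result keeps min(4, 3) = 3 s.f.
Rounded to 3 significant figures: 739 N.

739 N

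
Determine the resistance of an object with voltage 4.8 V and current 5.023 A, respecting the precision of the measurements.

0.96 Ω

resistance = 4.8 V ÷ 5.023 A = 0.955604220585… Ω.
4.8 has 2 significant figures; 5.023 has 4.
Division/multiplication keeps the fewest: 2 significant figures.
Rounded: 0.96 Ω.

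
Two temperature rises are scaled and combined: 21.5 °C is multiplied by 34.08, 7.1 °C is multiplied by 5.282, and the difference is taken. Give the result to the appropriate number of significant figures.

695 °C

21.5 × 34.08 = 732.72 → 733 °C (3 s.f., last digit at the 10^0 place).
7.1 × 5.282 = 37.5022 → 38 °C (2 s.f., last digit at the 10^0 place).
Difference: 695.2178 °C; keep the coarser place, 10^0.
Result: 695 °C.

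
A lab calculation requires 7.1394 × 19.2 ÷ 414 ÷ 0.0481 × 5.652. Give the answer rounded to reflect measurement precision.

38.9

7.1394 × 19.2 ÷ 414 ÷ 0.0481 × 5.652 = 38.9062774293…
Multiplication/division keeps the fewest significant figures: 7.1394 → 5 s.f., 19.2 → 3 s.f., 414 → 3 s.f., 0.0481 → 3 s.f., 5.652 → 4 s.f.; limit is 3.
Rounded to 3 significant figures: 38.9.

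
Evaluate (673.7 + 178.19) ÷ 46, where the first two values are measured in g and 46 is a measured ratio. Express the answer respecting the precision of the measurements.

673.7 g + 178.19 g = 851.89 g; the sum is limited to 1 decimal place (4 s.f.).
Carrying full precision, 851.89 ÷ 46 = 18.5193478261… g; 46 has 2 s.f., so the result keeps min(4, 2) = 2 s.f.
Rounded to 2 significant figures: 19 g.

19 g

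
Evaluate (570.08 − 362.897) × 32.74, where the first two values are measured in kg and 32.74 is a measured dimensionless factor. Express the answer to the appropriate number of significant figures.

570.08 kg − 362.897 kg = 207.183 kg; the difference is limited to 2 decimal places (5 s.f.).
Carrying full precision, 207.183 × 32.74 = 6783.17142 kg; 32.74 has 4 s.f., so the result keeps min(5, 4) = 4 s.f.
Rounded to 4 significant figures: 6783 kg.

6783 kg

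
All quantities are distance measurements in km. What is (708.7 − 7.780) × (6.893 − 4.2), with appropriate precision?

1.9 × 10^3 km²

708.7 − 7.780 = 700.920, limited to 1 d.p. → 4 s.f.; 6.893 − 4.2 = 2.693, limited to 1 d.p. → 2 s.f.
Carrying full precision, 700.920 × 2.693 = 1887.57756; keep min(4, 2) = 2 s.f.
Rounded to 2 significant figures: 1.9 × 10^3 km².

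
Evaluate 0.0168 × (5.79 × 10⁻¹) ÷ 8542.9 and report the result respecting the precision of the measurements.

1.14 × 10⁻⁶

0.0168 × (5.79 × 10⁻¹) ÷ 8542.9 = 0.00000113862973932…
Multiplication/division keeps the fewest significant figures: 0.0168 → 3 s.f., 5.79 × 10⁻¹ → 3 s.f., 8542.9 → 5 s.f.; limit is 3.
Rounded to 3 significant figures: 1.14 × 10⁻⁶.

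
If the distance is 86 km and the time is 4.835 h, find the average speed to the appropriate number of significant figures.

average speed = 86 km ÷ 4.835 h = 17.7869700103… km/h.
86 has 2 significant figures; 4.835 has 4.
Division/multiplication keeps the fewest: 2 significant figures.
Rounded: 18 km/h.

18 km/h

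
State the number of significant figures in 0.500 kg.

0.500: leading zeros are not significant; trailing zeros after a decimal point are significant.

3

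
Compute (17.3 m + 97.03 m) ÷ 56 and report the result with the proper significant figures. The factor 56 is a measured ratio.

17.3 m + 97.03 m = 114.33 m; the sum is limited to 1 decimal place (4 s.f.).
Carrying full precision, 114.33 ÷ 56 = 2.04160714286… m; 56 has 2 s.f., so the result keeps min(4, 2) = 2 s.f.
Rounded to 2 significant figures: 2.0 m.

2.0 m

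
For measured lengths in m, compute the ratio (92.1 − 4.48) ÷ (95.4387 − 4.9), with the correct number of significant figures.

92.1 − 4.48 = 87.62, limited to 1 d.p. → 3 s.f.; 95.4387 − 4.9 = 90.5387, limited to 1 d.p. → 3 s.f.
Carrying full precision, 87.62 ÷ 90.5387 = 0.967762956614…; keep min(3, 3) = 3 s.f.
Rounded to 3 significant figures: 0.968.

0.968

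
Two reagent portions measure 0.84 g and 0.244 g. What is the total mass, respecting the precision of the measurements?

0.84 g + 0.244 g = 1.084 g.
Addition/subtraction keeps the fewest decimal places: 0.84 → 2 decimal places, 0.244 → 3 decimal places; limit is 2.
Rounded to 2 decimal places: 1.08 g.

1.08 g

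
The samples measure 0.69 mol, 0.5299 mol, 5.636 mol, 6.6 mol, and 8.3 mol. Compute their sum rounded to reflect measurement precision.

0.69 mol + 0.5299 mol + 5.636 mol + 6.6 mol + 8.3 mol = 21.7559 mol.
Addition/subtraction keeps the fewest decimal places: 0.69 → 2 decimal places, 0.5299 → 4 decimal places, 5.636 → 3 decimal places, 6.6 → 1 decimal place, 8.3 → 1 decimal place; limit is 1.
Rounded to 1 decimal place: 21.8 mol.

21.8 mol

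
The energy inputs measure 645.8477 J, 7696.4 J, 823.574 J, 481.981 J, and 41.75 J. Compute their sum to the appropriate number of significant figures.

645.8477 J + 7696.4 J + 823.574 J + 481.981 J + 41.75 J = 9689.5527 J.
Addition/subtraction keeps the fewest decimal places: 645.8477 → 4 decimal places, 7696.4 → 1 decimal place, 823.574 → 3 decimal places, 481.981 → 3 decimal places, 41.75 → 2 decimal places; limit is 1.
Rounded to 1 decimal place: 9689.6 J.

9689.6 J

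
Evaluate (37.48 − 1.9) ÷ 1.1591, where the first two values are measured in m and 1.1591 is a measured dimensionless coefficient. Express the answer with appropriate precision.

37.48 m − 1.9 m = 35.58 m; the difference is limited to 1 decimal place (3 s.f.).
Carrying full precision, 35.58 ÷ 1.1591 = 30.6962298335… m; 1.1591 has 5 s.f., so the result keeps min(3, 5) = 3 s.f.
Rounded to 3 significant figures: 30.7 m.

30.7 m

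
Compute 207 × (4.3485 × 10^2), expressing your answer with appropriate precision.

207 × (4.3485 × 10^2) = 90013.95
Multiplication/division keeps the fewest significant figures: 207 → 3 s.f., 4.3485 × 10^2 → 5 s.f.; limit is 3.
Rounded to 3 significant figures: 9.00 × 10^4.

9.00 × 10^4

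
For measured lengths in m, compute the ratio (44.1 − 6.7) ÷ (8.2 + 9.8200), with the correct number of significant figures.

2.08

44.1 − 6.7 = 37.4, limited to 1 d.p. → 3 s.f.; 8.2 + 9.8200 = 18.0200, limited to 1 d.p. → 3 s.f.
Carrying full precision, 37.4 ÷ 18.0200 = 2.07547169811…; keep min(3, 3) = 3 s.f.
Rounded to 3 significant figures: 2.08.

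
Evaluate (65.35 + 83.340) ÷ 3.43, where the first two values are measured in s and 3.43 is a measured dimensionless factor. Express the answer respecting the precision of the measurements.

43.3 s

65.35 s + 83.340 s = 148.690 s; the sum is limited to 2 decimal places (5 s.f.).
Carrying full precision, 148.690 ÷ 3.43 = 43.3498542274… s; 3.43 has 3 s.f., so the result keeps min(5, 3) = 3 s.f.
Rounded to 3 significant figures: 43.3 s.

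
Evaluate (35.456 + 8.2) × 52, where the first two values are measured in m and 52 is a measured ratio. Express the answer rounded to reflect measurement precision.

35.456 m + 8.2 m = 43.656 m; the sum is limited to 1 decimal place (3 s.f.).
Carrying full precision, 43.656 × 52 = 2270.112 m; 52 has 2 s.f., so the result keeps min(3, 2) = 2 s.f.
Rounded to 2 significant figures: 2.3 × 10^3 m.

2.3 × 10^3 m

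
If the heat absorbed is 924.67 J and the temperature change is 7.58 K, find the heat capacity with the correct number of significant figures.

heat capacity = 924.67 J ÷ 7.58 K = 121.988126649… J/K.
924.67 has 5 significant figures; 7.58 has 3.
Division/multiplication keeps the fewest: 3 significant figures.
Rounded: 122 J/K.

122 J/K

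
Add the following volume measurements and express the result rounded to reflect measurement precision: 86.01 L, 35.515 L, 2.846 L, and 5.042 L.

129.41 L

86.01 L + 35.515 L + 2.846 L + 5.042 L = 129.413 L.
Addition/subtraction keeps the fewest decimal places: 86.01 → 2 decimal places, 35.515 → 3 decimal places, 2.846 → 3 decimal places, 5.042 → 3 decimal places; limit is 2.
Rounded to 2 decimal places: 129.41 L.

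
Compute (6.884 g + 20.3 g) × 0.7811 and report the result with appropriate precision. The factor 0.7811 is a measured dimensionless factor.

21.2 g

6.884 g + 20.3 g = 27.184 g; the sum is limited to 1 decimal place (3 s.f.).
Carrying full precision, 27.184 × 0.7811 = 21.2334224 g; 0.7811 has 4 s.f., so the result keeps min(3, 4) = 3 s.f.
Rounded to 3 significant figures: 21.2 g.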